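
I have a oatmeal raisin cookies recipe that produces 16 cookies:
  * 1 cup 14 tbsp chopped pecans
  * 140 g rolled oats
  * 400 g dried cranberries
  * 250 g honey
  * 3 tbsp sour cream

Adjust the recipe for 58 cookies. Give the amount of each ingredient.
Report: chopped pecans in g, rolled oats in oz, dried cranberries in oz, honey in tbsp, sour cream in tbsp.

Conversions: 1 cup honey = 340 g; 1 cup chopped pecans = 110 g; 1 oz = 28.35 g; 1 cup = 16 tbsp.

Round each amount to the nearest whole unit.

Scaling factor: 58/16 = 29/8 = 3.625.
chopped pecans: (1 cup + 14 tbsp = 1.875 cup) × 29/8 × 110 g/cup ≈ 748 g
rolled oats: 140 g × 29/8 ÷ 28.35 g/oz ≈ 18 oz
dried cranberries: 400 g × 29/8 ÷ 28.35 g/oz ≈ 51 oz
honey: 250 g × 29/8 ÷ 340 g/cup × 16 tbsp/cup ≈ 43 tbsp
sour cream: 3 tbsp × 29/8 ≈ 11 tbsp

chopped pecans: 748 g; rolled oats: 18 oz; dried cranberries: 51 oz; honey: 43 tbsp; sour cream: 11 tbsp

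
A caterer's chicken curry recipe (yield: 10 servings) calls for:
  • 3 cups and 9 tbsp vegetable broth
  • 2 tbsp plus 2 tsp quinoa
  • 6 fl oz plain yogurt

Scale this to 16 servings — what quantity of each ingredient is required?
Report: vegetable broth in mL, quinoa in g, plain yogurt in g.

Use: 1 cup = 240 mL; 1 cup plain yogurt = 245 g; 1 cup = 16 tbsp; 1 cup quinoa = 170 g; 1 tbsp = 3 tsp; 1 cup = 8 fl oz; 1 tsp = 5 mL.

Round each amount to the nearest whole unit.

vegetable broth: 1368 mL; quinoa: 45 g; plain yogurt: 294 g

Scaling factor: 16/10 = 8/5 = 1.6.
vegetable broth: (3 cup + 9 tbsp = 3.5625 cup) × 8/5 × 240 mL/cup = 1368 mL
quinoa: (2 tbsp + 2 tsp = 8/3 tbsp) × 8/5 ÷ 16 tbsp/cup × 170 g/cup ≈ 45 g
plain yogurt: 6 fl oz × 8/5 ÷ 8 fl oz/cup × 245 g/cup = 294 g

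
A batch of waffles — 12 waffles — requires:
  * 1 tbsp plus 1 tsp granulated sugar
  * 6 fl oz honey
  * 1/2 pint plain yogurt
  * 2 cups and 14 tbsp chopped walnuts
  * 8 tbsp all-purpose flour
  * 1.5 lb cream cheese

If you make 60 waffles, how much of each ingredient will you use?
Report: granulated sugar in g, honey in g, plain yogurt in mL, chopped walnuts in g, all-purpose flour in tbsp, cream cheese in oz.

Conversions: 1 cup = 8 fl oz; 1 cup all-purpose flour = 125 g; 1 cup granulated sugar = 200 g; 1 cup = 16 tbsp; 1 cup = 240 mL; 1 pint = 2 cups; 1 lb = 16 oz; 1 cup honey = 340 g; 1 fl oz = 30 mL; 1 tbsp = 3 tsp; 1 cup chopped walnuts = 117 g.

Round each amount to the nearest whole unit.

Scaling factor: 60/12 = 5.
granulated sugar: (1 tbsp + 1 tsp = 4/3 tbsp) × 5 ÷ 16 tbsp/cup × 200 g/cup ≈ 83 g
honey: 6 fl oz × 5 ÷ 8 fl oz/cup × 340 g/cup = 1275 g
plain yogurt: 0.5 pint × 5 × 2 cup/pint × 240 mL/cup = 1200 mL
chopped walnuts: (2 cup + 14 tbsp = 2.875 cup) × 5 × 117 g/cup ≈ 1682 g
all-purpose flour: 8 tbsp × 5 = 40 tbsp
cream cheese: 1.5 lb × 5 × 16 oz/lb = 120 oz

granulated sugar: 83 g; honey: 1275 g; plain yogurt: 1200 mL; chopped walnuts: 1682 g; all-purpose flour: 40 tbsp; cream cheese: 120 oz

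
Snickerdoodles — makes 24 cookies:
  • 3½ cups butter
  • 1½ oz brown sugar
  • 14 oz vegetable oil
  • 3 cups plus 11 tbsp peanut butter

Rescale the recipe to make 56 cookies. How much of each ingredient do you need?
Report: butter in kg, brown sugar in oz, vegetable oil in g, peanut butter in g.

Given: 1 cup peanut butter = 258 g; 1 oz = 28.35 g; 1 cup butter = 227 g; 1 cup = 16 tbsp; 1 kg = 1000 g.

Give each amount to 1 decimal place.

Scaling factor: 56/24 = 7/3.
butter: 3.5 cup × 7/3 × 227 g/cup ÷ 1000 g/kg ≈ 1.9 kg
brown sugar: 1.5 oz × 7/3 = 3.5 oz
vegetable oil: 14 oz × 7/3 × 28.35 g/oz = 926.1 g
peanut butter: (3 cup + 11 tbsp = 3.6875 cup) × 7/3 × 258 g/cup ≈ 2219.9 g

butter: 1.9 kg; brown sugar: 3.5 oz; vegetable oil: 926.1 g; peanut butter: 2219.9 g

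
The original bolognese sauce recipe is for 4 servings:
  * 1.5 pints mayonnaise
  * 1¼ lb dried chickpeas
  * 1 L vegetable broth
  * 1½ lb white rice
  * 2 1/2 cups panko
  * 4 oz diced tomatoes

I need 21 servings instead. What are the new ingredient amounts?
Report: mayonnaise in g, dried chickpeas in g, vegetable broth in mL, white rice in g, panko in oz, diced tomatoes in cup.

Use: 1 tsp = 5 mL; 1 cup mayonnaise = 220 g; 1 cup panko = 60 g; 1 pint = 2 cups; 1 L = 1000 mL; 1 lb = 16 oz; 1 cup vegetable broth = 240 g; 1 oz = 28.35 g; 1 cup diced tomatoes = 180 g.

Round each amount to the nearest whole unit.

mayonnaise: 3465 g; dried chickpeas: 2977 g; vegetable broth: 5250 mL; white rice: 3572 g; panko: 28 oz; diced tomatoes: 3 cup

Scaling factor: 21/4 = 5.25.
mayonnaise: 1.5 pint × 21/4 × 2 cup/pint × 220 g/cup = 3465 g
dried chickpeas: 1.25 lb × 21/4 × 16 oz/lb × 28.35 g/oz ≈ 2977 g
vegetable broth: 1 L × 21/4 × 1000 mL/L = 5250 mL
white rice: 1.5 lb × 21/4 × 16 oz/lb × 28.35 g/oz ≈ 3572 g
panko: 2.5 cup × 21/4 × 60 g/cup ÷ 28.35 g/oz ≈ 28 oz
diced tomatoes: 4 oz × 21/4 × 28.35 g/oz ÷ 180 g/cup ≈ 3 cup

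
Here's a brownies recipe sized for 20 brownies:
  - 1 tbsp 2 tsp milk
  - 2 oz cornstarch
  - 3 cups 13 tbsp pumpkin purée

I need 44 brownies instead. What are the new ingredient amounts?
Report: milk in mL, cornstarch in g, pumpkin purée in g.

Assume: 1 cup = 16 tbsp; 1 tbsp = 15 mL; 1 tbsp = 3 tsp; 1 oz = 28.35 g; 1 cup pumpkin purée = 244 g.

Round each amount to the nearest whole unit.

Scaling factor: 44/20 = 11/5 = 2.2.
milk: (1 tbsp + 2 tsp = 5/3 tbsp) × 11/5 × 15 mL/tbsp = 55 mL
cornstarch: 2 oz × 11/5 × 28.35 g/oz ≈ 125 g
pumpkin purée: (3 cup + 13 tbsp = 3.8125 cup) × 11/5 × 244 g/cup ≈ 2047 g

milk: 55 mL; cornstarch: 125 g; pumpkin purée: 2047 g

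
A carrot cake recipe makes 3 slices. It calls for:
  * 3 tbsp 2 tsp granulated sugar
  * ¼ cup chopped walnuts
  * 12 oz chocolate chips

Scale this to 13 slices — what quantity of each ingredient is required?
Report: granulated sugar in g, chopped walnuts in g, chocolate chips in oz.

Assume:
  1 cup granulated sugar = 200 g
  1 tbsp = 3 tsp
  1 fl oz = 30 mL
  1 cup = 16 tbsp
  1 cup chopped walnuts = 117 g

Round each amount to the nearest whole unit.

granulated sugar: 199 g; chopped walnuts: 127 g; chocolate chips: 52 oz

Scaling factor: 13/3.
granulated sugar: (3 tbsp + 2 tsp = 11/3 tbsp) × 13/3 ÷ 16 tbsp/cup × 200 g/cup ≈ 199 g
chopped walnuts: 0.25 cup × 13/3 × 117 g/cup ≈ 127 g
chocolate chips: 12 oz × 13/3 = 52 oz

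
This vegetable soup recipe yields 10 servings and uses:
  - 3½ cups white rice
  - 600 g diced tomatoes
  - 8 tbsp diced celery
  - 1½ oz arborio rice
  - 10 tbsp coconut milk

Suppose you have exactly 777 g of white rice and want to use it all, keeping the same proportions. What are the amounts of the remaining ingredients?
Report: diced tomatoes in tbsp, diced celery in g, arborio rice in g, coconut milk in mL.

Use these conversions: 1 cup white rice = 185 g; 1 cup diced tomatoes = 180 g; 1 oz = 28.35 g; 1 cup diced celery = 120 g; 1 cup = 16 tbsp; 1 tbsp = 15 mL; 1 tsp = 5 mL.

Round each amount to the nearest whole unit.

The original recipe has 647.5 g of white rice, so the scaling factor is 777 ÷ 647.5 = 6/5 = 1.2.
diced tomatoes: 600 g × 6/5 ÷ 180 g/cup × 16 tbsp/cup = 64 tbsp
diced celery: 8 tbsp × 6/5 ÷ 16 tbsp/cup × 120 g/cup = 72 g
arborio rice: 1.5 oz × 6/5 × 28.35 g/oz ≈ 51 g
coconut milk: 10 tbsp × 6/5 × 15 mL/tbsp = 180 mL

diced tomatoes: 64 tbsp; diced celery: 72 g; arborio rice: 51 g; coconut milk: 180 mL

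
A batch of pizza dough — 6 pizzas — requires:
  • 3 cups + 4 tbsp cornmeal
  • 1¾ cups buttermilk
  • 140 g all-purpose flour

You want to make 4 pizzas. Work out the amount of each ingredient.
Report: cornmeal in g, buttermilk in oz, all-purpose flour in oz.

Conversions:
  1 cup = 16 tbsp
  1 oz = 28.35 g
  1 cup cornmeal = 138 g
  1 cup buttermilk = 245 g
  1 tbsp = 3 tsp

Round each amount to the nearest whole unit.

cornmeal: 299 g; buttermilk: 10 oz; all-purpose flour: 3 oz

Scaling factor: 4/6 = 2/3.
cornmeal: (3 cup + 4 tbsp = 3.25 cup) × 2/3 × 138 g/cup = 299 g
buttermilk: 1.75 cup × 2/3 × 245 g/cup ÷ 28.35 g/oz ≈ 10 oz
all-purpose flour: 140 g × 2/3 ÷ 28.35 g/oz ≈ 3 oz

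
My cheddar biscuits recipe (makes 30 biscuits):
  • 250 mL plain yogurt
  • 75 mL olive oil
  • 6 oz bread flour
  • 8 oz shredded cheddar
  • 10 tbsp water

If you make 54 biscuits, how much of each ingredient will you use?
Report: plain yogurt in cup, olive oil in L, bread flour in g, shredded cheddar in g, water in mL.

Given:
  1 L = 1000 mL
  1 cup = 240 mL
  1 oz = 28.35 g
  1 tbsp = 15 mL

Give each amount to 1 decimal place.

plain yogurt: 1.9 cup; olive oil: 0.1 L; bread flour: 306.2 g; shredded cheddar: 408.2 g; water: 270.0 mL

Scaling factor: 54/30 = 9/5 = 1.8.
plain yogurt: 250 mL × 9/5 ÷ 240 mL/cup ≈ 1.9 cup
olive oil: 75 mL × 9/5 ÷ 1000 mL/L ≈ 0.1 L
bread flour: 6 oz × 9/5 × 28.35 g/oz ≈ 306.2 g
shredded cheddar: 8 oz × 9/5 × 28.35 g/oz ≈ 408.2 g
water: 10 tbsp × 9/5 × 15 mL/tbsp = 270.0 mL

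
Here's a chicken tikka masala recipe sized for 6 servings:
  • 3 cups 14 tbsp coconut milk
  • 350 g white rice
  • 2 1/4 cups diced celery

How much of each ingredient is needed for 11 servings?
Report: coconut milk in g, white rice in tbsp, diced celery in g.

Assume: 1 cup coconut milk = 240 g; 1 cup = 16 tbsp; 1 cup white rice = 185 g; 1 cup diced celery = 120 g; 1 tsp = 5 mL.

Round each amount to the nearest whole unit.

coconut milk: 1705 g; white rice: 55 tbsp; diced celery: 495 g

Scaling factor: 11/6.
coconut milk: (3 cup + 14 tbsp = 3.875 cup) × 11/6 × 240 g/cup = 1705 g
white rice: 350 g × 11/6 ÷ 185 g/cup × 16 tbsp/cup ≈ 55 tbsp
diced celery: 2.25 cup × 11/6 × 120 g/cup = 495 g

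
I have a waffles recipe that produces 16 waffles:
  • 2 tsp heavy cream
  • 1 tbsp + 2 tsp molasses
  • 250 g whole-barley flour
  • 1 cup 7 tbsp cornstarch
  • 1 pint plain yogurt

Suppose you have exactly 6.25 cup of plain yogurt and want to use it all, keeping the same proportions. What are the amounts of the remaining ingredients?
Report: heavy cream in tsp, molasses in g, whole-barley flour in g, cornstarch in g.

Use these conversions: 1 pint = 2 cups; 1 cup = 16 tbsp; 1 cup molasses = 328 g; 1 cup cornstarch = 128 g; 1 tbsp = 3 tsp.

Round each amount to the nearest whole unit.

The original recipe has 2 cup of plain yogurt, so the scaling factor is 6.25 ÷ 2 = 25/8 = 3.125.
heavy cream: 2 tsp × 25/8 ≈ 6 tsp
molasses: (1 tbsp + 2 tsp = 5/3 tbsp) × 25/8 ÷ 16 tbsp/cup × 328 g/cup ≈ 107 g
whole-barley flour: 250 g × 25/8 ≈ 781 g
cornstarch: (1 cup + 7 tbsp = 1.4375 cup) × 25/8 × 128 g/cup = 575 g

heavy cream: 6 tsp; molasses: 107 g; whole-barley flour: 781 g; cornstarch: 575 g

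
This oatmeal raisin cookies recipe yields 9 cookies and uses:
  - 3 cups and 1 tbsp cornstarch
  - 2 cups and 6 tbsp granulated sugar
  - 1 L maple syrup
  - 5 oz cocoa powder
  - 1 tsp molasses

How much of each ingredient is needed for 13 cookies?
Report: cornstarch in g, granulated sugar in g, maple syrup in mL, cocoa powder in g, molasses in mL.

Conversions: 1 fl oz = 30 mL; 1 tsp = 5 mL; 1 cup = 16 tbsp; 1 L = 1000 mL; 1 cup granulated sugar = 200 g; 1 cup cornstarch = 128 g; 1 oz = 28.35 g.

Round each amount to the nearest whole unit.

cornstarch: 566 g; granulated sugar: 686 g; maple syrup: 1444 mL; cocoa powder: 205 g; molasses: 7 mL

Scaling factor: 13/9.
cornstarch: (3 cup + 1 tbsp = 3.0625 cup) × 13/9 × 128 g/cup ≈ 566 g
granulated sugar: (2 cup + 6 tbsp = 2.375 cup) × 13/9 × 200 g/cup ≈ 686 g
maple syrup: 1 L × 13/9 × 1000 mL/L ≈ 1444 mL
cocoa powder: 5 oz × 13/9 × 28.35 g/oz ≈ 205 g
molasses: 1 tsp × 13/9 × 5 mL/tsp ≈ 7 mL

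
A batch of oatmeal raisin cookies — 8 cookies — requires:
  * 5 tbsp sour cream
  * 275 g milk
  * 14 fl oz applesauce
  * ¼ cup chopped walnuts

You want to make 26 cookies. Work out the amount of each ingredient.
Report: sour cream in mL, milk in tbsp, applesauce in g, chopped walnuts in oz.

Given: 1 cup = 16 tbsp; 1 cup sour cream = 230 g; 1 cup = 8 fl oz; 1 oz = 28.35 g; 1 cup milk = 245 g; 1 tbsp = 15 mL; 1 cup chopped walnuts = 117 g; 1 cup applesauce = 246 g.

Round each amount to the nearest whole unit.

sour cream: 244 mL; milk: 58 tbsp; applesauce: 1399 g; chopped walnuts: 3 oz

Scaling factor: 26/8 = 13/4 = 3.25.
sour cream: 5 tbsp × 13/4 × 15 mL/tbsp ≈ 244 mL
milk: 275 g × 13/4 ÷ 245 g/cup × 16 tbsp/cup ≈ 58 tbsp
applesauce: 14 fl oz × 13/4 ÷ 8 fl oz/cup × 246 g/cup ≈ 1399 g
chopped walnuts: 0.25 cup × 13/4 × 117 g/cup ÷ 28.35 g/oz ≈ 3 oz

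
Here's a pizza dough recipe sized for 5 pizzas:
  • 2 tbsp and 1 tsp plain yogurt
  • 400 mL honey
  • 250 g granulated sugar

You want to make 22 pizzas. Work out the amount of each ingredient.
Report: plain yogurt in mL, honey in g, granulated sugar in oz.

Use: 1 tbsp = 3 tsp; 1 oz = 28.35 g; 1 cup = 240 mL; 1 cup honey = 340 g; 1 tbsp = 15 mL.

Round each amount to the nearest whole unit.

Scaling factor: 22/5 = 4.4.
plain yogurt: (2 tbsp + 1 tsp = 7/3 tbsp) × 22/5 × 15 mL/tbsp = 154 mL
honey: 400 mL × 22/5 ÷ 240 mL/cup × 340 g/cup ≈ 2493 g
granulated sugar: 250 g × 22/5 ÷ 28.35 g/oz ≈ 39 oz

plain yogurt: 154 mL; honey: 2493 g; granulated sugar: 39 oz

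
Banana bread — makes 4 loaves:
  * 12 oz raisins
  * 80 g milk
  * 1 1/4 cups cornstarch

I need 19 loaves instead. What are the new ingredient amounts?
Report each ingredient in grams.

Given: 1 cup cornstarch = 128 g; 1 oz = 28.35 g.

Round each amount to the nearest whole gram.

Scaling factor: 19/4 = 4.75.
raisins: 12 oz × 19/4 × 28.35 g/oz ≈ 1616 g
milk: 80 g × 19/4 = 380 g
cornstarch: 1.25 cup × 19/4 × 128 g/cup = 760 g

raisins: 1616 g; milk: 380 g; cornstarch: 760 g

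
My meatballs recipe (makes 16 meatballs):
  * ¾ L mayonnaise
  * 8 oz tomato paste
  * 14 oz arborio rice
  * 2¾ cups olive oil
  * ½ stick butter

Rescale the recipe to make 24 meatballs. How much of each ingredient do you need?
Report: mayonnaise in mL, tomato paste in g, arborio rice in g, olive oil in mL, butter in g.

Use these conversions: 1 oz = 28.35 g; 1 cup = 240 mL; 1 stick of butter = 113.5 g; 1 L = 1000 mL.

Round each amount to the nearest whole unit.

mayonnaise: 1125 mL; tomato paste: 340 g; arborio rice: 595 g; olive oil: 990 mL; butter: 85 g

Scaling factor: 24/16 = 3/2 = 1.5.
mayonnaise: 0.75 L × 3/2 × 1000 mL/L = 1125 mL
tomato paste: 8 oz × 3/2 × 28.35 g/oz ≈ 340 g
arborio rice: 14 oz × 3/2 × 28.35 g/oz ≈ 595 g
olive oil: 2.75 cup × 3/2 × 240 mL/cup = 990 mL
butter: 0.5 stick × 3/2 × 113.5 g/stick ≈ 85 g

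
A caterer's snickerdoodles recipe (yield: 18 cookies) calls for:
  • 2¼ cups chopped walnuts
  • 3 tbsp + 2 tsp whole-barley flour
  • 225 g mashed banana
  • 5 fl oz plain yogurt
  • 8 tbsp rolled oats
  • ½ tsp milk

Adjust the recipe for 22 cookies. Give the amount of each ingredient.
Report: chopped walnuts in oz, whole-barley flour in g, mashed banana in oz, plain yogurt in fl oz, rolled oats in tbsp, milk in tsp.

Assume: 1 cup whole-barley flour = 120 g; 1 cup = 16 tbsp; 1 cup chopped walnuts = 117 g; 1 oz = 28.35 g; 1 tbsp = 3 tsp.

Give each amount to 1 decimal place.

Scaling factor: 22/18 = 11/9.
chopped walnuts: 2.25 cup × 11/9 × 117 g/cup ÷ 28.35 g/oz ≈ 11.3 oz
whole-barley flour: (3 tbsp + 2 tsp = 11/3 tbsp) × 11/9 ÷ 16 tbsp/cup × 120 g/cup ≈ 33.6 g
mashed banana: 225 g × 11/9 ÷ 28.35 g/oz ≈ 9.7 oz
plain yogurt: 5 fl oz × 11/9 ≈ 6.1 fl oz
rolled oats: 8 tbsp × 11/9 ≈ 9.8 tbsp
milk: 0.5 tsp × 11/9 ≈ 0.6 tsp

chopped walnuts: 11.3 oz; whole-barley flour: 33.6 g; mashed banana: 9.7 oz; plain yogurt: 6.1 fl oz; rolled oats: 9.8 tbsp; milk: 0.6 tsp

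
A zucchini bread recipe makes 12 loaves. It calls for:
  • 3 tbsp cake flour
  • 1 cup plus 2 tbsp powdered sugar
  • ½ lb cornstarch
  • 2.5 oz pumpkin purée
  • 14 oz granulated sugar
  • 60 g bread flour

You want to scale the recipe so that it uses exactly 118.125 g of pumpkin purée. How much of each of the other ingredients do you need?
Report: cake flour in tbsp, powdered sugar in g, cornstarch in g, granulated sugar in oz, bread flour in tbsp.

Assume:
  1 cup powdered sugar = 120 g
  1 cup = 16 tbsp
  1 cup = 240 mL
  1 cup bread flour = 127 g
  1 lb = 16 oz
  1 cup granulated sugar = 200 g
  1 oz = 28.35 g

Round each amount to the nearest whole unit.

cake flour: 5 tbsp; powdered sugar: 225 g; cornstarch: 378 g; granulated sugar: 23 oz; bread flour: 13 tbsp

The original recipe has 70.875 g of pumpkin purée, so the scaling factor is 118.125 ÷ 70.875 = 5/3.
cake flour: 3 tbsp × 5/3 = 5 tbsp
powdered sugar: (1 cup + 2 tbsp = 1.125 cup) × 5/3 × 120 g/cup = 225 g
cornstarch: 0.5 lb × 5/3 × 16 oz/lb × 28.35 g/oz = 378 g
granulated sugar: 14 oz × 5/3 ≈ 23 oz
bread flour: 60 g × 5/3 ÷ 127 g/cup × 16 tbsp/cup ≈ 13 tbsp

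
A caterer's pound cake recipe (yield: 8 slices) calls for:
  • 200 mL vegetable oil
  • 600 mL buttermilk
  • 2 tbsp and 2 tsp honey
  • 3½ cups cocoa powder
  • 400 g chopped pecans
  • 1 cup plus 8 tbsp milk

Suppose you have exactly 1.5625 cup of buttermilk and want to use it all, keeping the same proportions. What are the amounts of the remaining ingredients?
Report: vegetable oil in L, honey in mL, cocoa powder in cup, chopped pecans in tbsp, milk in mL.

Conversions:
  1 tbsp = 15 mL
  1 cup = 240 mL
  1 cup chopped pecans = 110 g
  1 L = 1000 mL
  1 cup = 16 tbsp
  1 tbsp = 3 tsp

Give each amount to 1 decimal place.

The original recipe has 2.5 cup of buttermilk, so the scaling factor is 1.5625 ÷ 2.5 = 5/8 = 0.625.
vegetable oil: 200 mL × 5/8 ÷ 1000 mL/L ≈ 0.1 L
honey: (2 tbsp + 2 tsp = 8/3 tbsp) × 5/8 × 15 mL/tbsp = 25.0 mL
cocoa powder: 3.5 cup × 5/8 ≈ 2.2 cup
chopped pecans: 400 g × 5/8 ÷ 110 g/cup × 16 tbsp/cup ≈ 36.4 tbsp
milk: (1 cup + 8 tbsp = 1.5 cup) × 5/8 × 240 mL/cup = 225.0 mL

vegetable oil: 0.1 L; honey: 25.0 mL; cocoa powder: 2.2 cup; chopped pecans: 36.4 tbsp; milk: 225.0 mL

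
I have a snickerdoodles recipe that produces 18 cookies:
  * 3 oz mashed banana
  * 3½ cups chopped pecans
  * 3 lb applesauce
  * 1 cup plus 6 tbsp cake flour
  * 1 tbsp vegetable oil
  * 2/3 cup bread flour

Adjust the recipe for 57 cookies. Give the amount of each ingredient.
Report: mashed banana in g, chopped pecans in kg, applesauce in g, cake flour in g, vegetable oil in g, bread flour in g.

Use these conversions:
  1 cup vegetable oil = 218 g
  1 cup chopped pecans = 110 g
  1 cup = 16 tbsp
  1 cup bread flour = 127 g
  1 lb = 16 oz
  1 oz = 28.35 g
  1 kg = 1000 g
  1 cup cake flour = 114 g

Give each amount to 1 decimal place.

mashed banana: 269.3 g; chopped pecans: 1.2 kg; applesauce: 4309.2 g; cake flour: 496.4 g; vegetable oil: 43.1 g; bread flour: 268.1 g

Scaling factor: 57/18 = 19/6.
mashed banana: 3 oz × 19/6 × 28.35 g/oz ≈ 269.3 g
chopped pecans: 3.5 cup × 19/6 × 110 g/cup ÷ 1000 g/kg ≈ 1.2 kg
applesauce: 3 lb × 19/6 × 16 oz/lb × 28.35 g/oz = 4309.2 g
cake flour: (1 cup + 6 tbsp = 1.375 cup) × 19/6 × 114 g/cup ≈ 496.4 g
vegetable oil: 1 tbsp × 19/6 ÷ 16 tbsp/cup × 218 g/cup ≈ 43.1 g
bread flour: 2/3 cup × 19/6 × 127 g/cup ≈ 268.1 g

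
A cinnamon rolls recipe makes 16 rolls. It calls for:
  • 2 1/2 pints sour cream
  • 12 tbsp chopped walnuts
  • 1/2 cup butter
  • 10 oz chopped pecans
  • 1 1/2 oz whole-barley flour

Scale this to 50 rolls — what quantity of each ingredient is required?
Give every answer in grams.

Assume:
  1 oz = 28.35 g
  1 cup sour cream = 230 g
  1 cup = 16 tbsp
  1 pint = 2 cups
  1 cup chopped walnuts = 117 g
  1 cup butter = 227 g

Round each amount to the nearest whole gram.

sour cream: 3594 g; chopped walnuts: 274 g; butter: 355 g; chopped pecans: 886 g; whole-barley flour: 133 g

Scaling factor: 50/16 = 25/8 = 3.125.
sour cream: 2.5 pint × 25/8 × 2 cup/pint × 230 g/cup ≈ 3594 g
chopped walnuts: 12 tbsp × 25/8 ÷ 16 tbsp/cup × 117 g/cup ≈ 274 g
butter: 0.5 cup × 25/8 × 227 g/cup ≈ 355 g
chopped pecans: 10 oz × 25/8 × 28.35 g/oz ≈ 886 g
whole-barley flour: 1.5 oz × 25/8 × 28.35 g/oz ≈ 133 g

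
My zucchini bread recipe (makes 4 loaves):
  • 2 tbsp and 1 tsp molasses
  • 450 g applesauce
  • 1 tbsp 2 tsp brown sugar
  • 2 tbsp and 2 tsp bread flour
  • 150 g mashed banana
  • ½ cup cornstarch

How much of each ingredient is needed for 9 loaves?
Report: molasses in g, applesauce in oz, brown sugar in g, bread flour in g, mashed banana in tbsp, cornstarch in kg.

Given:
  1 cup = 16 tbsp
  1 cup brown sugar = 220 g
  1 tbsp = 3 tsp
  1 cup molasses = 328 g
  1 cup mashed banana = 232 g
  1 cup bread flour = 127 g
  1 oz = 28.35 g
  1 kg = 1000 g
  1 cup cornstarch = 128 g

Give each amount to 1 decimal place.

molasses: 107.6 g; applesauce: 35.7 oz; brown sugar: 51.6 g; bread flour: 47.6 g; mashed banana: 23.3 tbsp; cornstarch: 0.1 kg

Scaling factor: 9/4 = 2.25.
molasses: (2 tbsp + 1 tsp = 7/3 tbsp) × 9/4 ÷ 16 tbsp/cup × 328 g/cup ≈ 107.6 g
applesauce: 450 g × 9/4 ÷ 28.35 g/oz ≈ 35.7 oz
brown sugar: (1 tbsp + 2 tsp = 5/3 tbsp) × 9/4 ÷ 16 tbsp/cup × 220 g/cup ≈ 51.6 g
bread flour: (2 tbsp + 2 tsp = 8/3 tbsp) × 9/4 ÷ 16 tbsp/cup × 127 g/cup ≈ 47.6 g
mashed banana: 150 g × 9/4 ÷ 232 g/cup × 16 tbsp/cup ≈ 23.3 tbsp
cornstarch: 0.5 cup × 9/4 × 128 g/cup ÷ 1000 g/kg ≈ 0.1 kg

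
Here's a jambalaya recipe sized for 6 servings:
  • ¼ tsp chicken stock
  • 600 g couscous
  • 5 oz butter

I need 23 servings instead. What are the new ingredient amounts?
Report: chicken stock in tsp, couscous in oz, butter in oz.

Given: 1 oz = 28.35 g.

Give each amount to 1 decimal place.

Scaling factor: 23/6.
chicken stock: 0.25 tsp × 23/6 ≈ 1.0 tsp
couscous: 600 g × 23/6 ÷ 28.35 g/oz ≈ 81.1 oz
butter: 5 oz × 23/6 ≈ 19.2 oz

chicken stock: 1.0 tsp; couscous: 81.1 oz; butter: 19.2 oz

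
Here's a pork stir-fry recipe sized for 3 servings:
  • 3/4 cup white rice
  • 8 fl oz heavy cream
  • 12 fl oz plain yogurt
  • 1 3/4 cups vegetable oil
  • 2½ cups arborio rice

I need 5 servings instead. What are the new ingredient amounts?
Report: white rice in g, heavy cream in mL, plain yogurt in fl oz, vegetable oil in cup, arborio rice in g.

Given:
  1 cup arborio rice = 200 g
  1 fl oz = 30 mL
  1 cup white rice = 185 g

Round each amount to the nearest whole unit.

Scaling factor: 5/3.
white rice: 0.75 cup × 5/3 × 185 g/cup ≈ 231 g
heavy cream: 8 fl oz × 5/3 × 30 mL/fl oz = 400 mL
plain yogurt: 12 fl oz × 5/3 = 20 fl oz
vegetable oil: 1.75 cup × 5/3 ≈ 3 cup
arborio rice: 2.5 cup × 5/3 × 200 g/cup ≈ 833 g

white rice: 231 g; heavy cream: 400 mL; plain yogurt: 20 fl oz; vegetable oil: 3 cup; arborio rice: 833 g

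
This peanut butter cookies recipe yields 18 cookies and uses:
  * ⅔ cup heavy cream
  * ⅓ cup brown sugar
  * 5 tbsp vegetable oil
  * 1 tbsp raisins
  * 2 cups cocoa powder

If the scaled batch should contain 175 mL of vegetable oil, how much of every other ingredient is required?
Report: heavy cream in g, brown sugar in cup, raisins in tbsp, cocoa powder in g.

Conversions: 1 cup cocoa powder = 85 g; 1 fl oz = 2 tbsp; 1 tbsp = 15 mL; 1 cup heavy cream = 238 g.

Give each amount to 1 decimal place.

The original recipe has 75 mL of vegetable oil, so the scaling factor is 175 ÷ 75 = 7/3.
heavy cream: 2/3 cup × 7/3 × 238 g/cup ≈ 370.2 g
brown sugar: 1/3 cup × 7/3 ≈ 0.8 cup
raisins: 1 tbsp × 7/3 ≈ 2.3 tbsp
cocoa powder: 2 cup × 7/3 × 85 g/cup ≈ 396.7 g

heavy cream: 370.2 g; brown sugar: 0.8 cup; raisins: 2.3 tbsp; cocoa powder: 396.7 g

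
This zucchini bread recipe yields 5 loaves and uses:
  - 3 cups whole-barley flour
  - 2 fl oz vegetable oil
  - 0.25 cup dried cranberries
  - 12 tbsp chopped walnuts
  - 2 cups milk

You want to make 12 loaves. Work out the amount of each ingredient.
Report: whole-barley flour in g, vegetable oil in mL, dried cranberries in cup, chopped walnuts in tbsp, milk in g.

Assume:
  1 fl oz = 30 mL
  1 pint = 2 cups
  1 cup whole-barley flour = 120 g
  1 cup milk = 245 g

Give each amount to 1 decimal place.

Scaling factor: 12/5 = 2.4.
whole-barley flour: 3 cup × 12/5 × 120 g/cup = 864.0 g
vegetable oil: 2 fl oz × 12/5 × 30 mL/fl oz = 144.0 mL
dried cranberries: 0.25 cup × 12/5 = 0.6 cup
chopped walnuts: 12 tbsp × 12/5 = 28.8 tbsp
milk: 2 cup × 12/5 × 245 g/cup = 1176.0 g

whole-barley flour: 864.0 g; vegetable oil: 144.0 mL; dried cranberries: 0.6 cup; chopped walnuts: 28.8 tbsp; milk: 1176.0 g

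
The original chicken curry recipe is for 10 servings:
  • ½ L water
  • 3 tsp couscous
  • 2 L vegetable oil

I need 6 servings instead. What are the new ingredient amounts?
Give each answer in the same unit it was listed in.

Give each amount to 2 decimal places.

water: 0.30 L; couscous: 1.80 tsp; vegetable oil: 1.20 L

Scaling factor: 6/10 = 3/5 = 0.6.
water: 0.5 L × 3/5 = 0.30 L
couscous: 3 tsp × 3/5 = 1.80 tsp
vegetable oil: 2 L × 3/5 = 1.20 L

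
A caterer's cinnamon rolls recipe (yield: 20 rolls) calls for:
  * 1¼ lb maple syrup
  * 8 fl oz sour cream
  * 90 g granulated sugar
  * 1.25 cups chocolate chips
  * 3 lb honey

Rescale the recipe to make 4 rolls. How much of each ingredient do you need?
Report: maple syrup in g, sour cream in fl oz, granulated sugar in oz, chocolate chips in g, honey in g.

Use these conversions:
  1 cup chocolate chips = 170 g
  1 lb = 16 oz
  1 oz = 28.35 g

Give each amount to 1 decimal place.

maple syrup: 113.4 g; sour cream: 1.6 fl oz; granulated sugar: 0.6 oz; chocolate chips: 42.5 g; honey: 272.2 g

Scaling factor: 4/20 = 1/5 = 0.2.
maple syrup: 1.25 lb × 1/5 × 16 oz/lb × 28.35 g/oz = 113.4 g
sour cream: 8 fl oz × 1/5 = 1.6 fl oz
granulated sugar: 90 g × 1/5 ÷ 28.35 g/oz ≈ 0.6 oz
chocolate chips: 1.25 cup × 1/5 × 170 g/cup = 42.5 g
honey: 3 lb × 1/5 × 16 oz/lb × 28.35 g/oz ≈ 272.2 g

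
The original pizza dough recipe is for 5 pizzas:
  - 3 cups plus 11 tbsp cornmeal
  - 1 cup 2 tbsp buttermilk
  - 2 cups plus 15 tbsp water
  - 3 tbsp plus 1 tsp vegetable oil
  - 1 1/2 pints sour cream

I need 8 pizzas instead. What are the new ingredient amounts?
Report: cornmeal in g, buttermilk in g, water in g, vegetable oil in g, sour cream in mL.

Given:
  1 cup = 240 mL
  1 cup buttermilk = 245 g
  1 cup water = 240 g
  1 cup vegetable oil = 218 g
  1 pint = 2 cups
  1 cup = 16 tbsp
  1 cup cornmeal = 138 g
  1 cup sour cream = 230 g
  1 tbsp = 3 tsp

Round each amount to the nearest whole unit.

cornmeal: 814 g; buttermilk: 441 g; water: 1128 g; vegetable oil: 73 g; sour cream: 1152 mL

Scaling factor: 8/5 = 1.6.
cornmeal: (3 cup + 11 tbsp = 3.6875 cup) × 8/5 × 138 g/cup ≈ 814 g
buttermilk: (1 cup + 2 tbsp = 1.125 cup) × 8/5 × 245 g/cup = 441 g
water: (2 cup + 15 tbsp = 2.9375 cup) × 8/5 × 240 g/cup = 1128 g
vegetable oil: (3 tbsp + 1 tsp = 10/3 tbsp) × 8/5 ÷ 16 tbsp/cup × 218 g/cup ≈ 73 g
sour cream: 1.5 pint × 8/5 × 2 cup/pint × 240 mL/cup = 1152 mL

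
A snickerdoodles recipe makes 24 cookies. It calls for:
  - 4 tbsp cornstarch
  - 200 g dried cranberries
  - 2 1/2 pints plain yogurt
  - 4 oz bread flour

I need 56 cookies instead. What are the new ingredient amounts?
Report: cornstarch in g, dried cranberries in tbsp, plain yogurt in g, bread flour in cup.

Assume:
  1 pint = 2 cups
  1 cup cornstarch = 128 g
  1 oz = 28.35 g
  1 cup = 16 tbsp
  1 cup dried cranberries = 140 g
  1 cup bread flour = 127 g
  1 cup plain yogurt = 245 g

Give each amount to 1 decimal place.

Scaling factor: 56/24 = 7/3.
cornstarch: 4 tbsp × 7/3 ÷ 16 tbsp/cup × 128 g/cup ≈ 74.7 g
dried cranberries: 200 g × 7/3 ÷ 140 g/cup × 16 tbsp/cup ≈ 53.3 tbsp
plain yogurt: 2.5 pint × 7/3 × 2 cup/pint × 245 g/cup ≈ 2858.3 g
bread flour: 4 oz × 7/3 × 28.35 g/oz ÷ 127 g/cup ≈ 2.1 cup

cornstarch: 74.7 g; dried cranberries: 53.3 tbsp; plain yogurt: 2858.3 g; bread flour: 2.1 cup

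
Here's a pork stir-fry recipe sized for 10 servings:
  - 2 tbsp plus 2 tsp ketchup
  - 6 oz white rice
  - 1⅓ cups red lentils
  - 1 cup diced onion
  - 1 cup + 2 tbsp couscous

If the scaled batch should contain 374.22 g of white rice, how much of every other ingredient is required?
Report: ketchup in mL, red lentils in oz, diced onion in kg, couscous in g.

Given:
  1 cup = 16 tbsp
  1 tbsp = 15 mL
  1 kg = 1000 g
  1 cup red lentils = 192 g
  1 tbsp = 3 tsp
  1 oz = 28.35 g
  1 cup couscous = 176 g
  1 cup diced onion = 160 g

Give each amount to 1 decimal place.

The original recipe has 170.1 g of white rice, so the scaling factor is 374.22 ÷ 170.1 = 11/5 = 2.2.
ketchup: (2 tbsp + 2 tsp = 8/3 tbsp) × 11/5 × 15 mL/tbsp = 88.0 mL
red lentils: 4/3 cup × 11/5 × 192 g/cup ÷ 28.35 g/oz ≈ 19.9 oz
diced onion: 1 cup × 11/5 × 160 g/cup ÷ 1000 g/kg ≈ 0.4 kg
couscous: (1 cup + 2 tbsp = 1.125 cup) × 11/5 × 176 g/cup = 435.6 g

ketchup: 88.0 mL; red lentils: 19.9 oz; diced onion: 0.4 kg; couscous: 435.6 g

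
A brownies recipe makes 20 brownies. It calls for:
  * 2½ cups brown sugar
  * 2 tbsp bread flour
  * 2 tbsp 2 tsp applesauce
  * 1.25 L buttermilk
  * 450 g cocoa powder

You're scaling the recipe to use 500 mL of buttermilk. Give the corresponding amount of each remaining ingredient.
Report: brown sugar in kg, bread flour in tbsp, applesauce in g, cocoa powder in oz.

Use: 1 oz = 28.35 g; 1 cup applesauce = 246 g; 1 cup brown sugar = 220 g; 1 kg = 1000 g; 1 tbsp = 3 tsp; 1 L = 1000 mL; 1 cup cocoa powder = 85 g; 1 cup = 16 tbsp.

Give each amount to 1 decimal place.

brown sugar: 0.2 kg; bread flour: 0.8 tbsp; applesauce: 16.4 g; cocoa powder: 6.3 oz

The original recipe has 1250 mL of buttermilk, so the scaling factor is 500 ÷ 1250 = 2/5 = 0.4.
brown sugar: 2.5 cup × 2/5 × 220 g/cup ÷ 1000 g/kg ≈ 0.2 kg
bread flour: 2 tbsp × 2/5 = 0.8 tbsp
applesauce: (2 tbsp + 2 tsp = 8/3 tbsp) × 2/5 ÷ 16 tbsp/cup × 246 g/cup = 16.4 g
cocoa powder: 450 g × 2/5 ÷ 28.35 g/oz ≈ 6.3 oz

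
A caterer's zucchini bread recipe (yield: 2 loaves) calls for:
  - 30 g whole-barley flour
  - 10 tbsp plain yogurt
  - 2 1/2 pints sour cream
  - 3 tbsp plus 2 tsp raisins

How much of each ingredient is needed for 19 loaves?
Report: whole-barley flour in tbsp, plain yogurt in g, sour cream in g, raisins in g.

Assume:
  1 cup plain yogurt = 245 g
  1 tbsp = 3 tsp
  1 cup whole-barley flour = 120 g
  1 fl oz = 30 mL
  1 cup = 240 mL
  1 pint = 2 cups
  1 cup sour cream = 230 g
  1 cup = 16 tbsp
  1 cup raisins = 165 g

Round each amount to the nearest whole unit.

whole-barley flour: 38 tbsp; plain yogurt: 1455 g; sour cream: 10925 g; raisins: 359 g

Scaling factor: 19/2 = 9.5.
whole-barley flour: 30 g × 19/2 ÷ 120 g/cup × 16 tbsp/cup = 38 tbsp
plain yogurt: 10 tbsp × 19/2 ÷ 16 tbsp/cup × 245 g/cup ≈ 1455 g
sour cream: 2.5 pint × 19/2 × 2 cup/pint × 230 g/cup = 10925 g
raisins: (3 tbsp + 2 tsp = 11/3 tbsp) × 19/2 ÷ 16 tbsp/cup × 165 g/cup ≈ 359 g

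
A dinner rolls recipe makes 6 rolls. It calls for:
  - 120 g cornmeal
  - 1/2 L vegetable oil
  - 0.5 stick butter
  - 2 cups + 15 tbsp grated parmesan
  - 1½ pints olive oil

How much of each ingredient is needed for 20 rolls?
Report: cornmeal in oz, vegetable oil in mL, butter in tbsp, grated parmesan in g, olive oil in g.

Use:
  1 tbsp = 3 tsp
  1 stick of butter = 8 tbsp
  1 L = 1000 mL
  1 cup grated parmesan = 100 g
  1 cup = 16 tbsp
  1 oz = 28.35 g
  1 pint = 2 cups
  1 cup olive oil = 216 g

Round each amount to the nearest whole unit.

Scaling factor: 20/6 = 10/3.
cornmeal: 120 g × 10/3 ÷ 28.35 g/oz ≈ 14 oz
vegetable oil: 0.5 L × 10/3 × 1000 mL/L ≈ 1667 mL
butter: 0.5 stick × 10/3 × 8 tbsp/stick ≈ 13 tbsp
grated parmesan: (2 cup + 15 tbsp = 2.9375 cup) × 10/3 × 100 g/cup ≈ 979 g
olive oil: 1.5 pint × 10/3 × 2 cup/pint × 216 g/cup = 2160 g

cornmeal: 14 oz; vegetable oil: 1667 mL; butter: 13 tbsp; grated parmesan: 979 g; olive oil: 2160 g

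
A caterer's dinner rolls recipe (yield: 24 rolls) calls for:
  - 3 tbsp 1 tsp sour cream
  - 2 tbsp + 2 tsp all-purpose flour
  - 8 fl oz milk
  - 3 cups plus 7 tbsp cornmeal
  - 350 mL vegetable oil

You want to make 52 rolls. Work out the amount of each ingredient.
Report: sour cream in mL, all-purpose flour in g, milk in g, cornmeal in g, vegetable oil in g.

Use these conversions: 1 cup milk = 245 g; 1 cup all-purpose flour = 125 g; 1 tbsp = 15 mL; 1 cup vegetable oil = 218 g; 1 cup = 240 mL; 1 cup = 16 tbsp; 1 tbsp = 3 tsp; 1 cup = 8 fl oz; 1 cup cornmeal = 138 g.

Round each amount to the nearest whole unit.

sour cream: 108 mL; all-purpose flour: 45 g; milk: 531 g; cornmeal: 1028 g; vegetable oil: 689 g

Scaling factor: 52/24 = 13/6.
sour cream: (3 tbsp + 1 tsp = 10/3 tbsp) × 13/6 × 15 mL/tbsp ≈ 108 mL
all-purpose flour: (2 tbsp + 2 tsp = 8/3 tbsp) × 13/6 ÷ 16 tbsp/cup × 125 g/cup ≈ 45 g
milk: 8 fl oz × 13/6 ÷ 8 fl oz/cup × 245 g/cup ≈ 531 g
cornmeal: (3 cup + 7 tbsp = 3.4375 cup) × 13/6 × 138 g/cup ≈ 1028 g
vegetable oil: 350 mL × 13/6 ÷ 240 mL/cup × 218 g/cup ≈ 689 g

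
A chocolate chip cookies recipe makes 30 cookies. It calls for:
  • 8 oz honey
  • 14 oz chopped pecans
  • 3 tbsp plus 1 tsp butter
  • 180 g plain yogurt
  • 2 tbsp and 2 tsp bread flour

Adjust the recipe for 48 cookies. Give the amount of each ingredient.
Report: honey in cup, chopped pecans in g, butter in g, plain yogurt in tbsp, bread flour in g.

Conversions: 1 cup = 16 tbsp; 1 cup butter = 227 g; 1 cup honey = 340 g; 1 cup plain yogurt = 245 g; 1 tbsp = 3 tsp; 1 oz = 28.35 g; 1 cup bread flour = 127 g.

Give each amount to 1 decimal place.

Scaling factor: 48/30 = 8/5 = 1.6.
honey: 8 oz × 8/5 × 28.35 g/oz ÷ 340 g/cup ≈ 1.1 cup
chopped pecans: 14 oz × 8/5 × 28.35 g/oz ≈ 635.0 g
butter: (3 tbsp + 1 tsp = 10/3 tbsp) × 8/5 ÷ 16 tbsp/cup × 227 g/cup ≈ 75.7 g
plain yogurt: 180 g × 8/5 ÷ 245 g/cup × 16 tbsp/cup ≈ 18.8 tbsp
bread flour: (2 tbsp + 2 tsp = 8/3 tbsp) × 8/5 ÷ 16 tbsp/cup × 127 g/cup ≈ 33.9 g

honey: 1.1 cup; chopped pecans: 635.0 g; butter: 75.7 g; plain yogurt: 18.8 tbsp; bread flour: 33.9 g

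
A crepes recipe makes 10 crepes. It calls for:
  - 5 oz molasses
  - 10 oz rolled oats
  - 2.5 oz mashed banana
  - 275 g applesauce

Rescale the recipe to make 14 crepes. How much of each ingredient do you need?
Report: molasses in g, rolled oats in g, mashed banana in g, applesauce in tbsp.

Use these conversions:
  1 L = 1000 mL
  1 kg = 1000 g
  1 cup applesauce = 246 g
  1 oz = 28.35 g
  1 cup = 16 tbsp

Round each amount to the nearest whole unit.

Scaling factor: 14/10 = 7/5 = 1.4.
molasses: 5 oz × 7/5 × 28.35 g/oz ≈ 198 g
rolled oats: 10 oz × 7/5 × 28.35 g/oz ≈ 397 g
mashed banana: 2.5 oz × 7/5 × 28.35 g/oz ≈ 99 g
applesauce: 275 g × 7/5 ÷ 246 g/cup × 16 tbsp/cup ≈ 25 tbsp

molasses: 198 g; rolled oats: 397 g; mashed banana: 99 g; applesauce: 25 tbsp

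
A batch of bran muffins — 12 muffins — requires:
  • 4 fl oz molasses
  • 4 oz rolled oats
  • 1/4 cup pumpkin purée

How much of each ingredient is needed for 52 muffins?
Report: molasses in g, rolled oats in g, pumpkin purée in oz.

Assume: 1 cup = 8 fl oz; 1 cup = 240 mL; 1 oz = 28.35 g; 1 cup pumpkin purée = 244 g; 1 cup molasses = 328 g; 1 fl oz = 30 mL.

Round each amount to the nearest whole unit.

Scaling factor: 52/12 = 13/3.
molasses: 4 fl oz × 13/3 ÷ 8 fl oz/cup × 328 g/cup ≈ 711 g
rolled oats: 4 oz × 13/3 × 28.35 g/oz ≈ 491 g
pumpkin purée: 0.25 cup × 13/3 × 244 g/cup ÷ 28.35 g/oz ≈ 9 oz

molasses: 711 g; rolled oats: 491 g; pumpkin purée: 9 oz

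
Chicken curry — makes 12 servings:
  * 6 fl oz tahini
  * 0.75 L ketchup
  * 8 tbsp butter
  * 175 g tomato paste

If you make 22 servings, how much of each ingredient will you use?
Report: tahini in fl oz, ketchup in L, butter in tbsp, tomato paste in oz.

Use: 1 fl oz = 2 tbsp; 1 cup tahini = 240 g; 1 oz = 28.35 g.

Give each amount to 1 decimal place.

Scaling factor: 22/12 = 11/6.
tahini: 6 fl oz × 11/6 = 11.0 fl oz
ketchup: 0.75 L × 11/6 ≈ 1.4 L
butter: 8 tbsp × 11/6 ≈ 14.7 tbsp
tomato paste: 175 g × 11/6 ÷ 28.35 g/oz ≈ 11.3 oz

tahini: 11.0 fl oz; ketchup: 1.4 L; butter: 14.7 tbsp; tomato paste: 11.3 oz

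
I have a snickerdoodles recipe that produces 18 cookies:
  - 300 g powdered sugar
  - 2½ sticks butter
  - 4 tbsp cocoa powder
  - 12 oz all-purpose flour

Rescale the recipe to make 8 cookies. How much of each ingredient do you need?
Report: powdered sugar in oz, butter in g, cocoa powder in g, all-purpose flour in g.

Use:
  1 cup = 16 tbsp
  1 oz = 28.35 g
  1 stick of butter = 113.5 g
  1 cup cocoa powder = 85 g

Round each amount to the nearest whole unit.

Scaling factor: 8/18 = 4/9.
powdered sugar: 300 g × 4/9 ÷ 28.35 g/oz ≈ 5 oz
butter: 2.5 stick × 4/9 × 113.5 g/stick ≈ 126 g
cocoa powder: 4 tbsp × 4/9 ÷ 16 tbsp/cup × 85 g/cup ≈ 9 g
all-purpose flour: 12 oz × 4/9 × 28.35 g/oz ≈ 151 g

powdered sugar: 5 oz; butter: 126 g; cocoa powder: 9 g; all-purpose flour: 151 g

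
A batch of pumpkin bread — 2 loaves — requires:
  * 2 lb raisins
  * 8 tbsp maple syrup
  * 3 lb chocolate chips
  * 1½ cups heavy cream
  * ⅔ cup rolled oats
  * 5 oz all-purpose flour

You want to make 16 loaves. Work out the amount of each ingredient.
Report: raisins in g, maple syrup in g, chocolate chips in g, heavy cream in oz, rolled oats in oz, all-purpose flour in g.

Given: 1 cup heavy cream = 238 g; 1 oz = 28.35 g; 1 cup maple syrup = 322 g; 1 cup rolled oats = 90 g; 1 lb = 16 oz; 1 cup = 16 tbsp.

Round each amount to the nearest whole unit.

Scaling factor: 16/2 = 8.
raisins: 2 lb × 8 × 16 oz/lb × 28.35 g/oz ≈ 7258 g
maple syrup: 8 tbsp × 8 ÷ 16 tbsp/cup × 322 g/cup = 1288 g
chocolate chips: 3 lb × 8 × 16 oz/lb × 28.35 g/oz ≈ 10886 g
heavy cream: 1.5 cup × 8 × 238 g/cup ÷ 28.35 g/oz ≈ 101 oz
rolled oats: 2/3 cup × 8 × 90 g/cup ÷ 28.35 g/oz ≈ 17 oz
all-purpose flour: 5 oz × 8 × 28.35 g/oz = 1134 g

raisins: 7258 g; maple syrup: 1288 g; chocolate chips: 10886 g; heavy cream: 101 oz; rolled oats: 17 oz; all-purpose flour: 1134 g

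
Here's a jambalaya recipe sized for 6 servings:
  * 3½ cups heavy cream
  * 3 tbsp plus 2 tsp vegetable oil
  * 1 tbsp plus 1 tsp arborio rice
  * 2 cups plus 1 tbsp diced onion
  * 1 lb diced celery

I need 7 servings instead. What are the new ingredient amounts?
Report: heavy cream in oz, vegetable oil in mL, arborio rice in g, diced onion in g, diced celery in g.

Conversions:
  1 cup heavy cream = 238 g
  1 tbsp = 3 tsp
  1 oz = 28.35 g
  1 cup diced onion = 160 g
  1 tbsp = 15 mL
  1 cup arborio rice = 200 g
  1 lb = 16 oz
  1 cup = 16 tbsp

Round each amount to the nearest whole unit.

Scaling factor: 7/6.
heavy cream: 3.5 cup × 7/6 × 238 g/cup ÷ 28.35 g/oz ≈ 34 oz
vegetable oil: (3 tbsp + 2 tsp = 11/3 tbsp) × 7/6 × 15 mL/tbsp ≈ 64 mL
arborio rice: (1 tbsp + 1 tsp = 4/3 tbsp) × 7/6 ÷ 16 tbsp/cup × 200 g/cup ≈ 19 g
diced onion: (2 cup + 1 tbsp = 2.0625 cup) × 7/6 × 160 g/cup = 385 g
diced celery: 1 lb × 7/6 × 16 oz/lb × 28.35 g/oz ≈ 529 g

heavy cream: 34 oz; vegetable oil: 64 mL; arborio rice: 19 g; diced onion: 385 g; diced celery: 529 g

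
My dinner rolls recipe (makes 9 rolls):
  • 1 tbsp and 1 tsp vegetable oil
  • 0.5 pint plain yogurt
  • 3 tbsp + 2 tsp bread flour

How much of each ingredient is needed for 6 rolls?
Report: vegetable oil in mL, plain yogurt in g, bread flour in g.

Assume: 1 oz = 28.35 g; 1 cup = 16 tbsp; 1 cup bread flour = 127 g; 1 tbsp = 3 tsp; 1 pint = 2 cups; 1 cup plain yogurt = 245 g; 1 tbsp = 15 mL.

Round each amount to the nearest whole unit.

vegetable oil: 13 mL; plain yogurt: 163 g; bread flour: 19 g

Scaling factor: 6/9 = 2/3.
vegetable oil: (1 tbsp + 1 tsp = 4/3 tbsp) × 2/3 × 15 mL/tbsp ≈ 13 mL
plain yogurt: 0.5 pint × 2/3 × 2 cup/pint × 245 g/cup ≈ 163 g
bread flour: (3 tbsp + 2 tsp = 11/3 tbsp) × 2/3 ÷ 16 tbsp/cup × 127 g/cup ≈ 19 g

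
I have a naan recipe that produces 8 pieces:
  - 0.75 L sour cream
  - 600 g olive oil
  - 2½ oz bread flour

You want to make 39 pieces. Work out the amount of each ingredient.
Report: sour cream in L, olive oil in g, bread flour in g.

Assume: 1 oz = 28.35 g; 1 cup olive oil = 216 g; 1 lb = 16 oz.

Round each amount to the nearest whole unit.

sour cream: 4 L; olive oil: 2925 g; bread flour: 346 g

Scaling factor: 39/8 = 4.875.
sour cream: 0.75 L × 39/8 ≈ 4 L
olive oil: 600 g × 39/8 = 2925 g
bread flour: 2.5 oz × 39/8 × 28.35 g/oz ≈ 346 g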